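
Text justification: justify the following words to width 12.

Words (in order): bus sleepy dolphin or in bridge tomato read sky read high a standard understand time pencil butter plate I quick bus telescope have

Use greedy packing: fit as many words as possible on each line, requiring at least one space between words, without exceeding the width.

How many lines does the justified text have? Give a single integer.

Line 1: ['bus', 'sleepy'] (min_width=10, slack=2)
Line 2: ['dolphin', 'or'] (min_width=10, slack=2)
Line 3: ['in', 'bridge'] (min_width=9, slack=3)
Line 4: ['tomato', 'read'] (min_width=11, slack=1)
Line 5: ['sky', 'read'] (min_width=8, slack=4)
Line 6: ['high', 'a'] (min_width=6, slack=6)
Line 7: ['standard'] (min_width=8, slack=4)
Line 8: ['understand'] (min_width=10, slack=2)
Line 9: ['time', 'pencil'] (min_width=11, slack=1)
Line 10: ['butter', 'plate'] (min_width=12, slack=0)
Line 11: ['I', 'quick', 'bus'] (min_width=11, slack=1)
Line 12: ['telescope'] (min_width=9, slack=3)
Line 13: ['have'] (min_width=4, slack=8)
Total lines: 13

Answer: 13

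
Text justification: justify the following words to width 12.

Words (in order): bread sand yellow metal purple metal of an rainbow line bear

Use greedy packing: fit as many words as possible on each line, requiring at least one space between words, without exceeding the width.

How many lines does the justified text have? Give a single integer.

Answer: 6

Derivation:
Line 1: ['bread', 'sand'] (min_width=10, slack=2)
Line 2: ['yellow', 'metal'] (min_width=12, slack=0)
Line 3: ['purple', 'metal'] (min_width=12, slack=0)
Line 4: ['of', 'an'] (min_width=5, slack=7)
Line 5: ['rainbow', 'line'] (min_width=12, slack=0)
Line 6: ['bear'] (min_width=4, slack=8)
Total lines: 6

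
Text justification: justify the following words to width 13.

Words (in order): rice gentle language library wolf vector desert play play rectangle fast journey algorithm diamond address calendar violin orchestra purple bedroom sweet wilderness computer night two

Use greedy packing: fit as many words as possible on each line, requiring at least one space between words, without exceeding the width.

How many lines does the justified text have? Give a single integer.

Line 1: ['rice', 'gentle'] (min_width=11, slack=2)
Line 2: ['language'] (min_width=8, slack=5)
Line 3: ['library', 'wolf'] (min_width=12, slack=1)
Line 4: ['vector', 'desert'] (min_width=13, slack=0)
Line 5: ['play', 'play'] (min_width=9, slack=4)
Line 6: ['rectangle'] (min_width=9, slack=4)
Line 7: ['fast', 'journey'] (min_width=12, slack=1)
Line 8: ['algorithm'] (min_width=9, slack=4)
Line 9: ['diamond'] (min_width=7, slack=6)
Line 10: ['address'] (min_width=7, slack=6)
Line 11: ['calendar'] (min_width=8, slack=5)
Line 12: ['violin'] (min_width=6, slack=7)
Line 13: ['orchestra'] (min_width=9, slack=4)
Line 14: ['purple'] (min_width=6, slack=7)
Line 15: ['bedroom', 'sweet'] (min_width=13, slack=0)
Line 16: ['wilderness'] (min_width=10, slack=3)
Line 17: ['computer'] (min_width=8, slack=5)
Line 18: ['night', 'two'] (min_width=9, slack=4)
Total lines: 18

Answer: 18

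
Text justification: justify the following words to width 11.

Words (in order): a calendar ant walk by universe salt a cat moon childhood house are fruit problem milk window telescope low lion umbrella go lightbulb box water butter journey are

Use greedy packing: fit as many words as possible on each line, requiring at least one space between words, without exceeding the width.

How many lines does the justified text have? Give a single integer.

Answer: 17

Derivation:
Line 1: ['a', 'calendar'] (min_width=10, slack=1)
Line 2: ['ant', 'walk', 'by'] (min_width=11, slack=0)
Line 3: ['universe'] (min_width=8, slack=3)
Line 4: ['salt', 'a', 'cat'] (min_width=10, slack=1)
Line 5: ['moon'] (min_width=4, slack=7)
Line 6: ['childhood'] (min_width=9, slack=2)
Line 7: ['house', 'are'] (min_width=9, slack=2)
Line 8: ['fruit'] (min_width=5, slack=6)
Line 9: ['problem'] (min_width=7, slack=4)
Line 10: ['milk', 'window'] (min_width=11, slack=0)
Line 11: ['telescope'] (min_width=9, slack=2)
Line 12: ['low', 'lion'] (min_width=8, slack=3)
Line 13: ['umbrella', 'go'] (min_width=11, slack=0)
Line 14: ['lightbulb'] (min_width=9, slack=2)
Line 15: ['box', 'water'] (min_width=9, slack=2)
Line 16: ['butter'] (min_width=6, slack=5)
Line 17: ['journey', 'are'] (min_width=11, slack=0)
Total lines: 17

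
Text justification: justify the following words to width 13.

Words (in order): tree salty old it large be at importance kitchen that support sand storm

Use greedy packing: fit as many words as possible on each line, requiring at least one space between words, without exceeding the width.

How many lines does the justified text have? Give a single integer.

Line 1: ['tree', 'salty'] (min_width=10, slack=3)
Line 2: ['old', 'it', 'large'] (min_width=12, slack=1)
Line 3: ['be', 'at'] (min_width=5, slack=8)
Line 4: ['importance'] (min_width=10, slack=3)
Line 5: ['kitchen', 'that'] (min_width=12, slack=1)
Line 6: ['support', 'sand'] (min_width=12, slack=1)
Line 7: ['storm'] (min_width=5, slack=8)
Total lines: 7

Answer: 7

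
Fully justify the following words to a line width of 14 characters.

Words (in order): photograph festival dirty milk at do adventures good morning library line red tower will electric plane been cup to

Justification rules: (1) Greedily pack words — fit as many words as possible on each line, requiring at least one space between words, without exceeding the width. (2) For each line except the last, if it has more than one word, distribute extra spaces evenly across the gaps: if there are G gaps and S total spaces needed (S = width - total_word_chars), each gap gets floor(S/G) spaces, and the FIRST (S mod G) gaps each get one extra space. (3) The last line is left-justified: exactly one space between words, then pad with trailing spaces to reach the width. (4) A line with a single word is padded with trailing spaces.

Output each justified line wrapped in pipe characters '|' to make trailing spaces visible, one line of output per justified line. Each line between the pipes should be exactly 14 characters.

Line 1: ['photograph'] (min_width=10, slack=4)
Line 2: ['festival', 'dirty'] (min_width=14, slack=0)
Line 3: ['milk', 'at', 'do'] (min_width=10, slack=4)
Line 4: ['adventures'] (min_width=10, slack=4)
Line 5: ['good', 'morning'] (min_width=12, slack=2)
Line 6: ['library', 'line'] (min_width=12, slack=2)
Line 7: ['red', 'tower', 'will'] (min_width=14, slack=0)
Line 8: ['electric', 'plane'] (min_width=14, slack=0)
Line 9: ['been', 'cup', 'to'] (min_width=11, slack=3)

Answer: |photograph    |
|festival dirty|
|milk   at   do|
|adventures    |
|good   morning|
|library   line|
|red tower will|
|electric plane|
|been cup to   |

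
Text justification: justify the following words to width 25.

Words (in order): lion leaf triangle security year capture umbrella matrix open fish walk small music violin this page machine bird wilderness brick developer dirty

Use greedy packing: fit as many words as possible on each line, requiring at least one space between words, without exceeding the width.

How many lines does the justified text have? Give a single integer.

Answer: 7

Derivation:
Line 1: ['lion', 'leaf', 'triangle'] (min_width=18, slack=7)
Line 2: ['security', 'year', 'capture'] (min_width=21, slack=4)
Line 3: ['umbrella', 'matrix', 'open', 'fish'] (min_width=25, slack=0)
Line 4: ['walk', 'small', 'music', 'violin'] (min_width=23, slack=2)
Line 5: ['this', 'page', 'machine', 'bird'] (min_width=22, slack=3)
Line 6: ['wilderness', 'brick'] (min_width=16, slack=9)
Line 7: ['developer', 'dirty'] (min_width=15, slack=10)
Total lines: 7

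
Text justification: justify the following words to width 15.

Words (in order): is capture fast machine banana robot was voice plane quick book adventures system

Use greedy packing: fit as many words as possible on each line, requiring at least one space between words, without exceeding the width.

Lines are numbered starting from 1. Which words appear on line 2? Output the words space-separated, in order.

Answer: machine banana

Derivation:
Line 1: ['is', 'capture', 'fast'] (min_width=15, slack=0)
Line 2: ['machine', 'banana'] (min_width=14, slack=1)
Line 3: ['robot', 'was', 'voice'] (min_width=15, slack=0)
Line 4: ['plane', 'quick'] (min_width=11, slack=4)
Line 5: ['book', 'adventures'] (min_width=15, slack=0)
Line 6: ['system'] (min_width=6, slack=9)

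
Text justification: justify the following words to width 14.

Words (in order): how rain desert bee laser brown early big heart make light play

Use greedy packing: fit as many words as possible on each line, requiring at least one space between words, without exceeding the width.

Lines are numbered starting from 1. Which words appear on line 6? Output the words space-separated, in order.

Line 1: ['how', 'rain'] (min_width=8, slack=6)
Line 2: ['desert', 'bee'] (min_width=10, slack=4)
Line 3: ['laser', 'brown'] (min_width=11, slack=3)
Line 4: ['early', 'big'] (min_width=9, slack=5)
Line 5: ['heart', 'make'] (min_width=10, slack=4)
Line 6: ['light', 'play'] (min_width=10, slack=4)

Answer: light play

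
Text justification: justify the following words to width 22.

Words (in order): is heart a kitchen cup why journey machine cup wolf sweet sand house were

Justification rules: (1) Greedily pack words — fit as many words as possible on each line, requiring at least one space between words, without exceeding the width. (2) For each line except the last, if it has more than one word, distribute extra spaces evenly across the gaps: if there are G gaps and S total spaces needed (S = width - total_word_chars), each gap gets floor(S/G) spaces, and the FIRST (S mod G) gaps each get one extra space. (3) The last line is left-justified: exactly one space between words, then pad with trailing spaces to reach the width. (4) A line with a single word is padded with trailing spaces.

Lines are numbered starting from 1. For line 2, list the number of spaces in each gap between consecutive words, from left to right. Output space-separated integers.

Answer: 3 2

Derivation:
Line 1: ['is', 'heart', 'a', 'kitchen', 'cup'] (min_width=22, slack=0)
Line 2: ['why', 'journey', 'machine'] (min_width=19, slack=3)
Line 3: ['cup', 'wolf', 'sweet', 'sand'] (min_width=19, slack=3)
Line 4: ['house', 'were'] (min_width=10, slack=12)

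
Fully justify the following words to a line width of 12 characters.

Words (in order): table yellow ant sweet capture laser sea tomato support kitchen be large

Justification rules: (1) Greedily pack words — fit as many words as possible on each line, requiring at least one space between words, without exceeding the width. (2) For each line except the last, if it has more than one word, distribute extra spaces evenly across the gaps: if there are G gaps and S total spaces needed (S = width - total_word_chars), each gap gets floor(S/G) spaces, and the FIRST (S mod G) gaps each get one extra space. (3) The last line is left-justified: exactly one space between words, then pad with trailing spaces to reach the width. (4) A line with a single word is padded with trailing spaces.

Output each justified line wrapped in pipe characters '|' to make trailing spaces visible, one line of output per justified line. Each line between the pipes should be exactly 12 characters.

Answer: |table yellow|
|ant    sweet|
|capture     |
|laser    sea|
|tomato      |
|support     |
|kitchen   be|
|large       |

Derivation:
Line 1: ['table', 'yellow'] (min_width=12, slack=0)
Line 2: ['ant', 'sweet'] (min_width=9, slack=3)
Line 3: ['capture'] (min_width=7, slack=5)
Line 4: ['laser', 'sea'] (min_width=9, slack=3)
Line 5: ['tomato'] (min_width=6, slack=6)
Line 6: ['support'] (min_width=7, slack=5)
Line 7: ['kitchen', 'be'] (min_width=10, slack=2)
Line 8: ['large'] (min_width=5, slack=7)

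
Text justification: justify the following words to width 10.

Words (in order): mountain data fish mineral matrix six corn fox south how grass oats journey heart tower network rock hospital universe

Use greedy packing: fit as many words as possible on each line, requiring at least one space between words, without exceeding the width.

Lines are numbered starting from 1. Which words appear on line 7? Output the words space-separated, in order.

Line 1: ['mountain'] (min_width=8, slack=2)
Line 2: ['data', 'fish'] (min_width=9, slack=1)
Line 3: ['mineral'] (min_width=7, slack=3)
Line 4: ['matrix', 'six'] (min_width=10, slack=0)
Line 5: ['corn', 'fox'] (min_width=8, slack=2)
Line 6: ['south', 'how'] (min_width=9, slack=1)
Line 7: ['grass', 'oats'] (min_width=10, slack=0)
Line 8: ['journey'] (min_width=7, slack=3)
Line 9: ['heart'] (min_width=5, slack=5)
Line 10: ['tower'] (min_width=5, slack=5)
Line 11: ['network'] (min_width=7, slack=3)
Line 12: ['rock'] (min_width=4, slack=6)
Line 13: ['hospital'] (min_width=8, slack=2)
Line 14: ['universe'] (min_width=8, slack=2)

Answer: grass oats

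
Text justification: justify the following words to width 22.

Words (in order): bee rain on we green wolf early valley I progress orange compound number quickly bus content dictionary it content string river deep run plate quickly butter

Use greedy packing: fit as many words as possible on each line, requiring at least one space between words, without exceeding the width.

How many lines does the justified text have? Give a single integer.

Answer: 8

Derivation:
Line 1: ['bee', 'rain', 'on', 'we', 'green'] (min_width=20, slack=2)
Line 2: ['wolf', 'early', 'valley', 'I'] (min_width=19, slack=3)
Line 3: ['progress', 'orange'] (min_width=15, slack=7)
Line 4: ['compound', 'number'] (min_width=15, slack=7)
Line 5: ['quickly', 'bus', 'content'] (min_width=19, slack=3)
Line 6: ['dictionary', 'it', 'content'] (min_width=21, slack=1)
Line 7: ['string', 'river', 'deep', 'run'] (min_width=21, slack=1)
Line 8: ['plate', 'quickly', 'butter'] (min_width=20, slack=2)
Total lines: 8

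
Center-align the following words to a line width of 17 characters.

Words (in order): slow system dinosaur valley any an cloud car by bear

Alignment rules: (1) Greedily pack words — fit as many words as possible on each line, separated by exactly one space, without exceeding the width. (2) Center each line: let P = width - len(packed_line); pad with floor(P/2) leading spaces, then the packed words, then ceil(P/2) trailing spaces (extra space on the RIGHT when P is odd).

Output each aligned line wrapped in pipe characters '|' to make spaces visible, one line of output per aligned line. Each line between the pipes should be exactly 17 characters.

Answer: |   slow system   |
| dinosaur valley |
|any an cloud car |
|     by bear     |

Derivation:
Line 1: ['slow', 'system'] (min_width=11, slack=6)
Line 2: ['dinosaur', 'valley'] (min_width=15, slack=2)
Line 3: ['any', 'an', 'cloud', 'car'] (min_width=16, slack=1)
Line 4: ['by', 'bear'] (min_width=7, slack=10)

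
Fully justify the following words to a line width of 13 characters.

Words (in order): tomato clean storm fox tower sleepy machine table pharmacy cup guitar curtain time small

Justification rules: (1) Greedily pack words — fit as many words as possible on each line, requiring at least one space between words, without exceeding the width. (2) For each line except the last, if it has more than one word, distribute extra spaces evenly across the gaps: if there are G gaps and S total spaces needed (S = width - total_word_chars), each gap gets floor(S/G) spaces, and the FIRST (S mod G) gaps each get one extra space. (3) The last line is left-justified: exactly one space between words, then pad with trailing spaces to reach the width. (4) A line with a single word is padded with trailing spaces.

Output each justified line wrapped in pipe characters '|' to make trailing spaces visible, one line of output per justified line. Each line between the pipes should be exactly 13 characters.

Answer: |tomato  clean|
|storm     fox|
|tower  sleepy|
|machine table|
|pharmacy  cup|
|guitar       |
|curtain  time|
|small        |

Derivation:
Line 1: ['tomato', 'clean'] (min_width=12, slack=1)
Line 2: ['storm', 'fox'] (min_width=9, slack=4)
Line 3: ['tower', 'sleepy'] (min_width=12, slack=1)
Line 4: ['machine', 'table'] (min_width=13, slack=0)
Line 5: ['pharmacy', 'cup'] (min_width=12, slack=1)
Line 6: ['guitar'] (min_width=6, slack=7)
Line 7: ['curtain', 'time'] (min_width=12, slack=1)
Line 8: ['small'] (min_width=5, slack=8)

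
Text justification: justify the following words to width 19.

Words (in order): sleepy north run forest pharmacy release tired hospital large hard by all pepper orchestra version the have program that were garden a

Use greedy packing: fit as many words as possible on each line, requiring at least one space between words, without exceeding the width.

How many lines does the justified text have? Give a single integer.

Line 1: ['sleepy', 'north', 'run'] (min_width=16, slack=3)
Line 2: ['forest', 'pharmacy'] (min_width=15, slack=4)
Line 3: ['release', 'tired'] (min_width=13, slack=6)
Line 4: ['hospital', 'large', 'hard'] (min_width=19, slack=0)
Line 5: ['by', 'all', 'pepper'] (min_width=13, slack=6)
Line 6: ['orchestra', 'version'] (min_width=17, slack=2)
Line 7: ['the', 'have', 'program'] (min_width=16, slack=3)
Line 8: ['that', 'were', 'garden', 'a'] (min_width=18, slack=1)
Total lines: 8

Answer: 8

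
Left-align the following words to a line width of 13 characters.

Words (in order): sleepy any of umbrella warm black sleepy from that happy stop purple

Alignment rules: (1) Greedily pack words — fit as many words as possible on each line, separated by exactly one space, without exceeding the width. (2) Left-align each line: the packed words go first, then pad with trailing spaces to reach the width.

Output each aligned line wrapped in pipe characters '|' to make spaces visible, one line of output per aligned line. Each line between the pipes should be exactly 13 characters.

Line 1: ['sleepy', 'any', 'of'] (min_width=13, slack=0)
Line 2: ['umbrella', 'warm'] (min_width=13, slack=0)
Line 3: ['black', 'sleepy'] (min_width=12, slack=1)
Line 4: ['from', 'that'] (min_width=9, slack=4)
Line 5: ['happy', 'stop'] (min_width=10, slack=3)
Line 6: ['purple'] (min_width=6, slack=7)

Answer: |sleepy any of|
|umbrella warm|
|black sleepy |
|from that    |
|happy stop   |
|purple       |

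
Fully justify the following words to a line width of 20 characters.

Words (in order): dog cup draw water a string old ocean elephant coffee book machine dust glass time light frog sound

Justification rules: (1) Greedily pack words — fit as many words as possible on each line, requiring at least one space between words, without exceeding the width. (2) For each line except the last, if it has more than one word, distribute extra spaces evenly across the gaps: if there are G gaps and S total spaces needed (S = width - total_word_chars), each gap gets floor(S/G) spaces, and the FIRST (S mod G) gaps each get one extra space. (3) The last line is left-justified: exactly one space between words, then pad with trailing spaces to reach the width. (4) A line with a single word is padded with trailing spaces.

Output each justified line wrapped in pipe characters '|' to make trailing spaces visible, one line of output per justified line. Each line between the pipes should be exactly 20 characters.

Line 1: ['dog', 'cup', 'draw', 'water', 'a'] (min_width=20, slack=0)
Line 2: ['string', 'old', 'ocean'] (min_width=16, slack=4)
Line 3: ['elephant', 'coffee', 'book'] (min_width=20, slack=0)
Line 4: ['machine', 'dust', 'glass'] (min_width=18, slack=2)
Line 5: ['time', 'light', 'frog'] (min_width=15, slack=5)
Line 6: ['sound'] (min_width=5, slack=15)

Answer: |dog cup draw water a|
|string   old   ocean|
|elephant coffee book|
|machine  dust  glass|
|time    light   frog|
|sound               |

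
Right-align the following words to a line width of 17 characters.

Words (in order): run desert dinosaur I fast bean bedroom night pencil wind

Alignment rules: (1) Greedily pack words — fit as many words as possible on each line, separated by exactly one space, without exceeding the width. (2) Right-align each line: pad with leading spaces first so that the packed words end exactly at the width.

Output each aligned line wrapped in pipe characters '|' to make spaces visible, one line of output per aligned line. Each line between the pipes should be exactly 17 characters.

Line 1: ['run', 'desert'] (min_width=10, slack=7)
Line 2: ['dinosaur', 'I', 'fast'] (min_width=15, slack=2)
Line 3: ['bean', 'bedroom'] (min_width=12, slack=5)
Line 4: ['night', 'pencil', 'wind'] (min_width=17, slack=0)

Answer: |       run desert|
|  dinosaur I fast|
|     bean bedroom|
|night pencil wind|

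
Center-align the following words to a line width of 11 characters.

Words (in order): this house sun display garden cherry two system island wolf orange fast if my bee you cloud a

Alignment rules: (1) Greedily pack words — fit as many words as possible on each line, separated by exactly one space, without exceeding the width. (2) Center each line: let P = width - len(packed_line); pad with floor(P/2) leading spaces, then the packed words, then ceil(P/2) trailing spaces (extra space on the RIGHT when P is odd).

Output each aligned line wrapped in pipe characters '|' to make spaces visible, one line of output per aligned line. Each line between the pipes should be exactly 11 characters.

Answer: |this house |
|sun display|
|  garden   |
|cherry two |
|  system   |
|island wolf|
|orange fast|
| if my bee |
|you cloud a|

Derivation:
Line 1: ['this', 'house'] (min_width=10, slack=1)
Line 2: ['sun', 'display'] (min_width=11, slack=0)
Line 3: ['garden'] (min_width=6, slack=5)
Line 4: ['cherry', 'two'] (min_width=10, slack=1)
Line 5: ['system'] (min_width=6, slack=5)
Line 6: ['island', 'wolf'] (min_width=11, slack=0)
Line 7: ['orange', 'fast'] (min_width=11, slack=0)
Line 8: ['if', 'my', 'bee'] (min_width=9, slack=2)
Line 9: ['you', 'cloud', 'a'] (min_width=11, slack=0)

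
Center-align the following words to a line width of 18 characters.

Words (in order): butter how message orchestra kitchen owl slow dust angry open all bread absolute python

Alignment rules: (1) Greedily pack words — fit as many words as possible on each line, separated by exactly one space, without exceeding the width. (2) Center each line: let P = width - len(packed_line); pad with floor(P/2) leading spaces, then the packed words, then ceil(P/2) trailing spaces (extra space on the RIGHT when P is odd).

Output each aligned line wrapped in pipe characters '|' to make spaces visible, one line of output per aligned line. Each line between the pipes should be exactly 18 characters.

Line 1: ['butter', 'how', 'message'] (min_width=18, slack=0)
Line 2: ['orchestra', 'kitchen'] (min_width=17, slack=1)
Line 3: ['owl', 'slow', 'dust'] (min_width=13, slack=5)
Line 4: ['angry', 'open', 'all'] (min_width=14, slack=4)
Line 5: ['bread', 'absolute'] (min_width=14, slack=4)
Line 6: ['python'] (min_width=6, slack=12)

Answer: |butter how message|
|orchestra kitchen |
|  owl slow dust   |
|  angry open all  |
|  bread absolute  |
|      python      |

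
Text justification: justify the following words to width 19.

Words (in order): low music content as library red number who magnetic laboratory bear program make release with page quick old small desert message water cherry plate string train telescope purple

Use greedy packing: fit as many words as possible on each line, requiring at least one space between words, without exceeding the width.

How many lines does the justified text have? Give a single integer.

Answer: 11

Derivation:
Line 1: ['low', 'music', 'content'] (min_width=17, slack=2)
Line 2: ['as', 'library', 'red'] (min_width=14, slack=5)
Line 3: ['number', 'who', 'magnetic'] (min_width=19, slack=0)
Line 4: ['laboratory', 'bear'] (min_width=15, slack=4)
Line 5: ['program', 'make'] (min_width=12, slack=7)
Line 6: ['release', 'with', 'page'] (min_width=17, slack=2)
Line 7: ['quick', 'old', 'small'] (min_width=15, slack=4)
Line 8: ['desert', 'message'] (min_width=14, slack=5)
Line 9: ['water', 'cherry', 'plate'] (min_width=18, slack=1)
Line 10: ['string', 'train'] (min_width=12, slack=7)
Line 11: ['telescope', 'purple'] (min_width=16, slack=3)
Total lines: 11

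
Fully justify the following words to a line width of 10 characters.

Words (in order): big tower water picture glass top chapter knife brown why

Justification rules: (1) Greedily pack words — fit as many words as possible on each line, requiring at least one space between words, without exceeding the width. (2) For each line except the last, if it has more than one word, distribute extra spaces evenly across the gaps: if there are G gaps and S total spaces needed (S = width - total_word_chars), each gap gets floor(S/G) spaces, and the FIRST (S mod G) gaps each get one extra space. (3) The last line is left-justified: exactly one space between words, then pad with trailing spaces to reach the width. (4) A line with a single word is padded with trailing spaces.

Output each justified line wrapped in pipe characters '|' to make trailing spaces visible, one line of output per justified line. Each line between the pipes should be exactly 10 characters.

Line 1: ['big', 'tower'] (min_width=9, slack=1)
Line 2: ['water'] (min_width=5, slack=5)
Line 3: ['picture'] (min_width=7, slack=3)
Line 4: ['glass', 'top'] (min_width=9, slack=1)
Line 5: ['chapter'] (min_width=7, slack=3)
Line 6: ['knife'] (min_width=5, slack=5)
Line 7: ['brown', 'why'] (min_width=9, slack=1)

Answer: |big  tower|
|water     |
|picture   |
|glass  top|
|chapter   |
|knife     |
|brown why |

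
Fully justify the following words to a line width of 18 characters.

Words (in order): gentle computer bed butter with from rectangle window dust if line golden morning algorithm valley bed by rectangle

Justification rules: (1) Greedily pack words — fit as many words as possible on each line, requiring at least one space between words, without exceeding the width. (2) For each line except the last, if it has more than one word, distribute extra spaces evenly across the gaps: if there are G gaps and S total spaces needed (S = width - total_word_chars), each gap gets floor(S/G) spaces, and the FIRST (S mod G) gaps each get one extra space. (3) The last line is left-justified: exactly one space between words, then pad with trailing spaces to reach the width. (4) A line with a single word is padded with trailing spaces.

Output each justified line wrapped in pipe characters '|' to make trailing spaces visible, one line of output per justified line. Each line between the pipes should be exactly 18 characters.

Answer: |gentle    computer|
|bed   butter  with|
|from     rectangle|
|window   dust   if|
|line        golden|
|morning  algorithm|
|valley    bed   by|
|rectangle         |

Derivation:
Line 1: ['gentle', 'computer'] (min_width=15, slack=3)
Line 2: ['bed', 'butter', 'with'] (min_width=15, slack=3)
Line 3: ['from', 'rectangle'] (min_width=14, slack=4)
Line 4: ['window', 'dust', 'if'] (min_width=14, slack=4)
Line 5: ['line', 'golden'] (min_width=11, slack=7)
Line 6: ['morning', 'algorithm'] (min_width=17, slack=1)
Line 7: ['valley', 'bed', 'by'] (min_width=13, slack=5)
Line 8: ['rectangle'] (min_width=9, slack=9)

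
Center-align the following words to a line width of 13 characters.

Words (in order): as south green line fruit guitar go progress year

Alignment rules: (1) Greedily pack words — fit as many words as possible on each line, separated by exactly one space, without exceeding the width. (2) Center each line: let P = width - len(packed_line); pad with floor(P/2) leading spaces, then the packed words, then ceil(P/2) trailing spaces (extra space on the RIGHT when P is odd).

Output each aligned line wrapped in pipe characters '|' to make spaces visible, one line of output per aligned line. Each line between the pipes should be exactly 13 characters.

Answer: |  as south   |
| green line  |
|fruit guitar |
| go progress |
|    year     |

Derivation:
Line 1: ['as', 'south'] (min_width=8, slack=5)
Line 2: ['green', 'line'] (min_width=10, slack=3)
Line 3: ['fruit', 'guitar'] (min_width=12, slack=1)
Line 4: ['go', 'progress'] (min_width=11, slack=2)
Line 5: ['year'] (min_width=4, slack=9)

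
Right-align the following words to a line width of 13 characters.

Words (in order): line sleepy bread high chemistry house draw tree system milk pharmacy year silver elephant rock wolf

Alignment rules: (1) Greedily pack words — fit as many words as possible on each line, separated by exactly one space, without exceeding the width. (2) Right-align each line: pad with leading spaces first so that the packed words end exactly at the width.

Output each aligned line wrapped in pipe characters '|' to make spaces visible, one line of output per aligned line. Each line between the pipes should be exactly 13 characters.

Answer: |  line sleepy|
|   bread high|
|    chemistry|
|   house draw|
|  tree system|
|milk pharmacy|
|  year silver|
|elephant rock|
|         wolf|

Derivation:
Line 1: ['line', 'sleepy'] (min_width=11, slack=2)
Line 2: ['bread', 'high'] (min_width=10, slack=3)
Line 3: ['chemistry'] (min_width=9, slack=4)
Line 4: ['house', 'draw'] (min_width=10, slack=3)
Line 5: ['tree', 'system'] (min_width=11, slack=2)
Line 6: ['milk', 'pharmacy'] (min_width=13, slack=0)
Line 7: ['year', 'silver'] (min_width=11, slack=2)
Line 8: ['elephant', 'rock'] (min_width=13, slack=0)
Line 9: ['wolf'] (min_width=4, slack=9)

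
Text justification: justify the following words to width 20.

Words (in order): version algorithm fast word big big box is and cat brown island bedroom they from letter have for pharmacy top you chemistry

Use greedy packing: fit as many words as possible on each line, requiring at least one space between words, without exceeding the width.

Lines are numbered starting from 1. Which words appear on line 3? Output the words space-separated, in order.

Line 1: ['version', 'algorithm'] (min_width=17, slack=3)
Line 2: ['fast', 'word', 'big', 'big'] (min_width=17, slack=3)
Line 3: ['box', 'is', 'and', 'cat', 'brown'] (min_width=20, slack=0)
Line 4: ['island', 'bedroom', 'they'] (min_width=19, slack=1)
Line 5: ['from', 'letter', 'have', 'for'] (min_width=20, slack=0)
Line 6: ['pharmacy', 'top', 'you'] (min_width=16, slack=4)
Line 7: ['chemistry'] (min_width=9, slack=11)

Answer: box is and cat brown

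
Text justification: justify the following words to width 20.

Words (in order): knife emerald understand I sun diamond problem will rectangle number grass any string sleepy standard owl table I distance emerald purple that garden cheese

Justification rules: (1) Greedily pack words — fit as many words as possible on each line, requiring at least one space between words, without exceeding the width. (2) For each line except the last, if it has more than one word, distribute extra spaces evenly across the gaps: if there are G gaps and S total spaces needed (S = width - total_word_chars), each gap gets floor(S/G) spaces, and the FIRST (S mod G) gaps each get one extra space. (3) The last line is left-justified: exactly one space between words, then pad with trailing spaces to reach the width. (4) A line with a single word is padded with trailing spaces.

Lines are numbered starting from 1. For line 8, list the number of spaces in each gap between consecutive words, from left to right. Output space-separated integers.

Answer: 2 1

Derivation:
Line 1: ['knife', 'emerald'] (min_width=13, slack=7)
Line 2: ['understand', 'I', 'sun'] (min_width=16, slack=4)
Line 3: ['diamond', 'problem', 'will'] (min_width=20, slack=0)
Line 4: ['rectangle', 'number'] (min_width=16, slack=4)
Line 5: ['grass', 'any', 'string'] (min_width=16, slack=4)
Line 6: ['sleepy', 'standard', 'owl'] (min_width=19, slack=1)
Line 7: ['table', 'I', 'distance'] (min_width=16, slack=4)
Line 8: ['emerald', 'purple', 'that'] (min_width=19, slack=1)
Line 9: ['garden', 'cheese'] (min_width=13, slack=7)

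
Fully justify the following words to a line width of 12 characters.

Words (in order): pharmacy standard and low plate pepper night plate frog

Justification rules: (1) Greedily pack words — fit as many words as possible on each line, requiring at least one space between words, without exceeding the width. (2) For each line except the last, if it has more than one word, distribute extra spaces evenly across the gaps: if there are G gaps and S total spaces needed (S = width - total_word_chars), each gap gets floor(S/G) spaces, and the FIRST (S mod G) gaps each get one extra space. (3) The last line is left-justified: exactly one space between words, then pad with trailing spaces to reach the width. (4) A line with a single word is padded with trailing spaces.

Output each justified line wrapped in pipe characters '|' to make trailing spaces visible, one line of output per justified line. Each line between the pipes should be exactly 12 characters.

Answer: |pharmacy    |
|standard and|
|low    plate|
|pepper night|
|plate frog  |

Derivation:
Line 1: ['pharmacy'] (min_width=8, slack=4)
Line 2: ['standard', 'and'] (min_width=12, slack=0)
Line 3: ['low', 'plate'] (min_width=9, slack=3)
Line 4: ['pepper', 'night'] (min_width=12, slack=0)
Line 5: ['plate', 'frog'] (min_width=10, slack=2)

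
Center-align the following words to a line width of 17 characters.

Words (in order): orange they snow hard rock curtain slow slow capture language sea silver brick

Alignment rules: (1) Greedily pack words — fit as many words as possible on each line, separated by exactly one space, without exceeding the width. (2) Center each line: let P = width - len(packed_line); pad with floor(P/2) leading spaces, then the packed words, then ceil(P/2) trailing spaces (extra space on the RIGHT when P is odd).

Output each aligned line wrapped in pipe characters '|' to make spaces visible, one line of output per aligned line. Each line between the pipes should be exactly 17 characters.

Line 1: ['orange', 'they', 'snow'] (min_width=16, slack=1)
Line 2: ['hard', 'rock', 'curtain'] (min_width=17, slack=0)
Line 3: ['slow', 'slow', 'capture'] (min_width=17, slack=0)
Line 4: ['language', 'sea'] (min_width=12, slack=5)
Line 5: ['silver', 'brick'] (min_width=12, slack=5)

Answer: |orange they snow |
|hard rock curtain|
|slow slow capture|
|  language sea   |
|  silver brick   |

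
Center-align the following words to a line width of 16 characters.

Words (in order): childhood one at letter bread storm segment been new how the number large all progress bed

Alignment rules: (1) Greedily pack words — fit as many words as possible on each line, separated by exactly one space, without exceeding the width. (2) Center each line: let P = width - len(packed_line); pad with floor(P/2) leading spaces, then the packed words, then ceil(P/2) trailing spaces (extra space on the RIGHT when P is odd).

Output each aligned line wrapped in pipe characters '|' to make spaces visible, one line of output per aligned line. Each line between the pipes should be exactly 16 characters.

Line 1: ['childhood', 'one', 'at'] (min_width=16, slack=0)
Line 2: ['letter', 'bread'] (min_width=12, slack=4)
Line 3: ['storm', 'segment'] (min_width=13, slack=3)
Line 4: ['been', 'new', 'how', 'the'] (min_width=16, slack=0)
Line 5: ['number', 'large', 'all'] (min_width=16, slack=0)
Line 6: ['progress', 'bed'] (min_width=12, slack=4)

Answer: |childhood one at|
|  letter bread  |
| storm segment  |
|been new how the|
|number large all|
|  progress bed  |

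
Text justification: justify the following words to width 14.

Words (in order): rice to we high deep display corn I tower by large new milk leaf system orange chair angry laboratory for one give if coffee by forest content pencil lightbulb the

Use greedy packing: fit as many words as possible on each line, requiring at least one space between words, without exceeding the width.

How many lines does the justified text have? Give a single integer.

Line 1: ['rice', 'to', 'we'] (min_width=10, slack=4)
Line 2: ['high', 'deep'] (min_width=9, slack=5)
Line 3: ['display', 'corn', 'I'] (min_width=14, slack=0)
Line 4: ['tower', 'by', 'large'] (min_width=14, slack=0)
Line 5: ['new', 'milk', 'leaf'] (min_width=13, slack=1)
Line 6: ['system', 'orange'] (min_width=13, slack=1)
Line 7: ['chair', 'angry'] (min_width=11, slack=3)
Line 8: ['laboratory', 'for'] (min_width=14, slack=0)
Line 9: ['one', 'give', 'if'] (min_width=11, slack=3)
Line 10: ['coffee', 'by'] (min_width=9, slack=5)
Line 11: ['forest', 'content'] (min_width=14, slack=0)
Line 12: ['pencil'] (min_width=6, slack=8)
Line 13: ['lightbulb', 'the'] (min_width=13, slack=1)
Total lines: 13

Answer: 13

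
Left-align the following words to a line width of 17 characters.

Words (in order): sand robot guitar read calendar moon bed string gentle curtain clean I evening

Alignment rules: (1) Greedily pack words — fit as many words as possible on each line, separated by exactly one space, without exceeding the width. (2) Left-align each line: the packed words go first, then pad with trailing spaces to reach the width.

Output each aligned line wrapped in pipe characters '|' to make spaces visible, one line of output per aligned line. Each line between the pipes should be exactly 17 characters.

Line 1: ['sand', 'robot', 'guitar'] (min_width=17, slack=0)
Line 2: ['read', 'calendar'] (min_width=13, slack=4)
Line 3: ['moon', 'bed', 'string'] (min_width=15, slack=2)
Line 4: ['gentle', 'curtain'] (min_width=14, slack=3)
Line 5: ['clean', 'I', 'evening'] (min_width=15, slack=2)

Answer: |sand robot guitar|
|read calendar    |
|moon bed string  |
|gentle curtain   |
|clean I evening  |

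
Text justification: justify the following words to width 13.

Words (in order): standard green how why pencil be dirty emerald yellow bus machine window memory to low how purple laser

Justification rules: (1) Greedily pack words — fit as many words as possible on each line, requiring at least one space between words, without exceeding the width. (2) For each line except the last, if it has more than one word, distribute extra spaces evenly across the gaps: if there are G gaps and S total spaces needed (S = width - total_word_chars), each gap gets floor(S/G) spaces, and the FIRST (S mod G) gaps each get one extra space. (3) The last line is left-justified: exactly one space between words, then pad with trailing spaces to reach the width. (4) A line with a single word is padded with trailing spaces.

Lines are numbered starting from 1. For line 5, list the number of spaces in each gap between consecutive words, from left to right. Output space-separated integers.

Line 1: ['standard'] (min_width=8, slack=5)
Line 2: ['green', 'how', 'why'] (min_width=13, slack=0)
Line 3: ['pencil', 'be'] (min_width=9, slack=4)
Line 4: ['dirty', 'emerald'] (min_width=13, slack=0)
Line 5: ['yellow', 'bus'] (min_width=10, slack=3)
Line 6: ['machine'] (min_width=7, slack=6)
Line 7: ['window', 'memory'] (min_width=13, slack=0)
Line 8: ['to', 'low', 'how'] (min_width=10, slack=3)
Line 9: ['purple', 'laser'] (min_width=12, slack=1)

Answer: 4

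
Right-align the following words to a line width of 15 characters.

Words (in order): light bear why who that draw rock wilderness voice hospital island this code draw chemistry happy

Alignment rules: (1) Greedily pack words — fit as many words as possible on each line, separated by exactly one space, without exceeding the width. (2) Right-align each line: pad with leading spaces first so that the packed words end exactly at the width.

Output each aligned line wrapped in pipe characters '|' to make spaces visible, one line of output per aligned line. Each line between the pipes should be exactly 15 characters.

Line 1: ['light', 'bear', 'why'] (min_width=14, slack=1)
Line 2: ['who', 'that', 'draw'] (min_width=13, slack=2)
Line 3: ['rock', 'wilderness'] (min_width=15, slack=0)
Line 4: ['voice', 'hospital'] (min_width=14, slack=1)
Line 5: ['island', 'this'] (min_width=11, slack=4)
Line 6: ['code', 'draw'] (min_width=9, slack=6)
Line 7: ['chemistry', 'happy'] (min_width=15, slack=0)

Answer: | light bear why|
|  who that draw|
|rock wilderness|
| voice hospital|
|    island this|
|      code draw|
|chemistry happy|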